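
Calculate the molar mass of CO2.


M(CO2) = 1×12.01 + 2×16.0
= 12.01 + 32.0
= 44.01 g/mol

44.01 g/mol


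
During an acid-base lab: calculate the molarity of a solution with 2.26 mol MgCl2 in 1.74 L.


M = n/V = 2.26/1.74 = 1.299 mol/L

1.299 M


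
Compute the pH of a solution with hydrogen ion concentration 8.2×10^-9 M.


pH = -log10([H+]) = -log10(8.2×10^-9)
= 9 - log10(8.2)
= 9 - 0.91
= 8.09

8.09


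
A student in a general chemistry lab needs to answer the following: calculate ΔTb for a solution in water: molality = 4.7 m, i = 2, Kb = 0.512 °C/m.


ΔTb = Kb × m × i
= 0.512 × 4.7 × 2
= 4.8128 °C

4.8128 °C


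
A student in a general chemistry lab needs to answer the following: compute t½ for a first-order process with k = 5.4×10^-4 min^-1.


t½ = ln2/k = 0.693147/(5.4×10^-4 min^-1)
= 1284 min

1284 min


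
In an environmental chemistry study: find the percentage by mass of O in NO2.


M(NO2) = 1×14.01 + 2×16.0 = 46.01 g/mol
Mass of O = 2 × 16.0 = 32.00 g/mol
% O = 32.00/46.01 × 100 = 69.55%

69.55%


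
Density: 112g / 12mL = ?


ρ = mass/volume
= 112/12
= 9.333 g/mL

9.333 g/mL


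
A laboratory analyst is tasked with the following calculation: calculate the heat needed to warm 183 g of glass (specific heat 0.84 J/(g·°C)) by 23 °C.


q = mcΔT = 183 × 0.84 × 23
= 3535.56 J

3535.56 J


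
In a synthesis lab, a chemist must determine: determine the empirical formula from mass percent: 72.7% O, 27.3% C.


Assume 100 g sample. Moles of each element:
  O: 72.7/16.0 = 4.544 mol
  C: 27.3/12.01 = 2.273 mol
Divide by smallest (2.273):
  O: 4.544/2.273 = 2.0
  C: 2.273/2.273 = 1.0
Empirical formula: CO2

CO2


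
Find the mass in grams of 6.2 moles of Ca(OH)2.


M(Ca(OH)2) = 74.1 g/mol
mass = n × M = 6.2 × 74.1 = 459.42 g

459.42 g


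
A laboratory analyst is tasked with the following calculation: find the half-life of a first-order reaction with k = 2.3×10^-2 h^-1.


t½ = ln2/k = 0.693147/(2.3×10^-2 h^-1)
= 30.14 h

30.14 h


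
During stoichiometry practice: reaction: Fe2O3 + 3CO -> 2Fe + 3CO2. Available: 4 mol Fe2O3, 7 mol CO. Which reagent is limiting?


Mole ratio available / coefficient:
  Fe2O3: 4/1 = 4.000
  CO: 7/3 = 2.333
Smaller ratio is limiting.

CO


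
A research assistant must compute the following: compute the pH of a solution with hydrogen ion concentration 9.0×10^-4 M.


pH = -log10([H+]) = -log10(9.0×10^-4)
= 4 - log10(9.0)
= 4 - 0.95
= 3.05

3.05


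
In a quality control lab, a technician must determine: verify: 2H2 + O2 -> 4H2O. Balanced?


Equation: 2H2 + O2 -> 4H2O
Check atoms: H: 4≠8, O: 2≠4
Not balanced

No, not balanced


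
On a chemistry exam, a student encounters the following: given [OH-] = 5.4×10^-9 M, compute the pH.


pOH = -log10([OH-]) = -log10(5.4×10^-9)
= 9 - log10(5.4) = 8.27
pH = 14 - pOH = 14 - 8.27 = 5.73

5.73


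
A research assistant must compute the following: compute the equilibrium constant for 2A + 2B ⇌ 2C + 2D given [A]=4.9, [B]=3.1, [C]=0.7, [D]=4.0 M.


Kc = [C]^2[D]^2/([A]^2[B]^2)
= (0.7^2 × 4.0^2)/(4.9^2 × 3.1^2)
= 7.84/230.7361
= 0.03398

0.03398


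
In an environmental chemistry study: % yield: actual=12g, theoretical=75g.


% yield = actual/theoretical × 100
= 12/75 × 100
= 16.0%

16.0%


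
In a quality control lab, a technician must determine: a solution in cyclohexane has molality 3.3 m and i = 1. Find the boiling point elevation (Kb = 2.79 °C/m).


ΔTb = Kb × m × i
= 2.79 × 3.3 × 1
= 9.207 °C

9.207 °C


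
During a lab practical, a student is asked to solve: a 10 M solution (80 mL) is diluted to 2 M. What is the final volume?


C1V1 = C2V2
10 × 80 = 2 × V2
V2 = 800/2 = 400.0 mL

400.0 mL


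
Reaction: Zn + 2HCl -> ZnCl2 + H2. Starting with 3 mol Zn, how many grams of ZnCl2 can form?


Mole ratio ZnCl2:Zn = 1:1
n(ZnCl2) = 3 × 1/1 = 3.000 mol
mass = 3.000 × 136.28 = 408.84 g

408.84 g


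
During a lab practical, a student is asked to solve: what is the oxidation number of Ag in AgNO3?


Ag is +1
Oxidation number: +1

+1


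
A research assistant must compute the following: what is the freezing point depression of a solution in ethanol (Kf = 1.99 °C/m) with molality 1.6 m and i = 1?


ΔTf = Kf × m × i
= 1.99 × 1.6 × 1
= 3.184 °C

3.184 °C


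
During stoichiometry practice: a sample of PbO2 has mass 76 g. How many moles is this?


M(PbO2) = 239.2 g/mol
n = mass/M = 76/239.2 = 0.3177 mol

0.3177 mol


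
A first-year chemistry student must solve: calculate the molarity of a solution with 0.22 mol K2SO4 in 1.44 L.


M = n/V = 0.22/1.44 = 0.153 mol/L

0.153 M


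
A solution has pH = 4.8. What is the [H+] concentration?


[H+] = 10^(-pH) = 10^(-4.8)
= 1.58×10^-5 M

1.58×10^-5 M


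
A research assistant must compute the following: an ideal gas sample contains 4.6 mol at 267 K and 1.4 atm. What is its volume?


PV = nRT  (R = 0.08206 L·atm/(mol·K))
V = nRT/P = 4.6×0.08206×267/1.4
= 71.99 L

71.99 L


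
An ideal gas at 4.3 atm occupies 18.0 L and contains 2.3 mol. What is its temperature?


PV = nRT  (R = 0.08206 L·atm/(mol·K))
T = PV/(nR) = 4.3×18.0/(2.3×0.08206)
= 77.40/0.188738
= 410.09 K

410.09 K


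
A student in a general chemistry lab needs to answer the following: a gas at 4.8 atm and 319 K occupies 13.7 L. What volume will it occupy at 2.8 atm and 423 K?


P1V1/T1 = P2V2/T2
V2 = P1V1T2/(T1P2)
= 4.8×13.7×423/(319×2.8)
= 31.142 L

31.142 L


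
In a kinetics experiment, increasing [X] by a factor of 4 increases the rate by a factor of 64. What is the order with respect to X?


rate ∝ [X]^n
4^n = 64 → n = 3
Order in X: 3

3


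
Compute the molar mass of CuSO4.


M(CuSO4) = 1×63.55 + 1×32.07 + 4×16.0
= 63.55 + 32.07 + 64.0
= 159.62 g/mol

159.62 g/mol


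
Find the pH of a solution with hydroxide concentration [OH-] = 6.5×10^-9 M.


pOH = -log10([OH-]) = -log10(6.5×10^-9)
= 9 - log10(6.5) = 8.19
pH = 14 - pOH = 14 - 8.19 = 5.81

5.81


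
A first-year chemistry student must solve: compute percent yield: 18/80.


% yield = actual/theoretical × 100
= 18/80 × 100
= 22.5%

22.5%


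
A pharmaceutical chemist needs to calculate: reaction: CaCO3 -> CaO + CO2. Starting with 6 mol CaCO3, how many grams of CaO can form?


Mole ratio CaO:CaCO3 = 1:1
n(CaO) = 6 × 1/1 = 6.000 mol
mass = 6.000 × 56.08 = 336.48 g

336.48 g


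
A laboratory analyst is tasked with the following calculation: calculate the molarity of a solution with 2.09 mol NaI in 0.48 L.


M = n/V = 2.09/0.48 = 4.354 mol/L

4.354 M


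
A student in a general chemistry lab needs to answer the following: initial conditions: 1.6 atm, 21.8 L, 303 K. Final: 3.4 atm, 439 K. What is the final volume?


P1V1/T1 = P2V2/T2
V2 = P1V1T2/(T1P2)
= 1.6×21.8×439/(303×3.4)
= 14.863 L

14.863 L


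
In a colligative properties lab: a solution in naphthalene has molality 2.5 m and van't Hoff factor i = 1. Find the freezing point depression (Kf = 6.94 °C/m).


ΔTf = Kf × m × i
= 6.94 × 2.5 × 1
= 17.35 °C

17.35 °C


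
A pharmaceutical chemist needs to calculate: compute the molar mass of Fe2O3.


M(Fe2O3) = 2×55.85 + 3×16.0
= 111.7 + 48.0
= 159.7 g/mol

159.7 g/mol


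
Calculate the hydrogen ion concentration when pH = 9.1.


[H+] = 10^(-pH) = 10^(-9.1)
= 7.94×10^-10 M

7.94×10^-10 M


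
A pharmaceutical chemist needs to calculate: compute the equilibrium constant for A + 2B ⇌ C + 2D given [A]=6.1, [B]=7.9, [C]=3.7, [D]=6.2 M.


Kc = [C][D]^2/([A][B]^2)
= (3.7^1 × 6.2^2)/(6.1^1 × 7.9^2)
= 142.228/380.701
= 0.3736

0.3736


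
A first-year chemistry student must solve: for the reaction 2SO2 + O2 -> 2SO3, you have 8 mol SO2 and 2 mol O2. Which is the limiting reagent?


Mole ratio available / coefficient:
  SO2: 8/2 = 4.000
  O2: 2/1 = 2.000
Smaller ratio is limiting.

O2


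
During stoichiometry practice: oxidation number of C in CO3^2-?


x + 3(-2) = -2, so x = +4
Oxidation number: +4

+4


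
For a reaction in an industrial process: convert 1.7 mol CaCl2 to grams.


M(CaCl2) = 110.98 g/mol
mass = n × M = 1.7 × 110.98 = 188.67 g

188.67 g


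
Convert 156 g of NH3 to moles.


M(NH3) = 17.03 g/mol
n = mass/M = 156/17.03 = 9.1603 mol

9.1603 mol


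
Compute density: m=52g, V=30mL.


ρ = mass/volume
= 52/30
= 1.733 g/mL

1.733 g/mL


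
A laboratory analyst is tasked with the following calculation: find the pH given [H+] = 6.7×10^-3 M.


pH = -log10([H+]) = -log10(6.7×10^-3)
= 3 - log10(6.7)
= 3 - 0.83
= 2.17

2.17


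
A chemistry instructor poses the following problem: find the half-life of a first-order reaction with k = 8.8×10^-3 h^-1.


t½ = ln2/k = 0.693147/(8.8×10^-3 h^-1)
= 78.77 h

78.77 h


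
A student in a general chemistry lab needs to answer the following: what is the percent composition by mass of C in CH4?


M(CH4) = 1×12.01 + 4×1.008 = 16.042 g/mol
Mass of C = 1 × 12.01 = 12.01 g/mol
% C = 12.01/16.042 × 100 = 74.87%

74.87%


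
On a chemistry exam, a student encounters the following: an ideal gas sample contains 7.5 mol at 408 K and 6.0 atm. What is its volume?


PV = nRT  (R = 0.08206 L·atm/(mol·K))
V = nRT/P = 7.5×0.08206×408/6.0
= 41.851 L

41.851 L


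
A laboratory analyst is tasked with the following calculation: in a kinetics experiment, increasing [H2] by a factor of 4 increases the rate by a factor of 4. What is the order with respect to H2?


rate ∝ [H2]^n
4^n = 4 → n = 1
Order in H2: 1

1


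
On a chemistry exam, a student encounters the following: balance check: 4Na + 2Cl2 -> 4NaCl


Equation: 4Na + 2Cl2 -> 4NaCl
Check atoms: Cl: 4=4, Na: 4=4
Balanced

Yes, balanced


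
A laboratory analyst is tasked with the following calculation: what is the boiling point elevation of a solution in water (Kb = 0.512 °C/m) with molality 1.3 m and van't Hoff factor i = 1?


ΔTb = Kb × m × i
= 0.512 × 1.3 × 1
= 0.6656 °C

0.6656 °C


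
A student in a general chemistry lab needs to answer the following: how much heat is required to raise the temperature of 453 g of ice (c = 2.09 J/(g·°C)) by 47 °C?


q = mcΔT = 453 × 2.09 × 47
= 44498.19 J

44498.19 J


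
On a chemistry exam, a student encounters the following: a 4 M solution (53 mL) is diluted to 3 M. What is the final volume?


C1V1 = C2V2
4 × 53 = 3 × V2
V2 = 212/3 = 70.67 mL

70.67 mL


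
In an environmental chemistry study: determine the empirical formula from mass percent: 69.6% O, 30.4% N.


Assume 100 g sample. Moles of each element:
  O: 69.6/16.0 = 4.35 mol
  N: 30.4/14.01 = 2.17 mol
Divide by smallest (2.17):
  O: 4.35/2.17 = 2.0
  N: 2.17/2.17 = 1.0
Empirical formula: NO2

NO2


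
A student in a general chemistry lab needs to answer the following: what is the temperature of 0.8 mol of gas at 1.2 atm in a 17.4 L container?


PV = nRT  (R = 0.08206 L·atm/(mol·K))
T = PV/(nR) = 1.2×17.4/(0.8×0.08206)
= 20.88/0.065648
= 318.06 K

318.06 K


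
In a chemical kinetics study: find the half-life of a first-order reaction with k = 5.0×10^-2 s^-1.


t½ = ln2/k = 0.693147/(5.0×10^-2 s^-1)
= 13.86 s

13.86 s


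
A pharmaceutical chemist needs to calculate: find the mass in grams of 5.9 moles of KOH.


M(KOH) = 56.11 g/mol
mass = n × M = 5.9 × 56.11 = 331.05 g

331.05 g


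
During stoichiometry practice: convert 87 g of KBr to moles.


M(KBr) = 119.0 g/mol
n = mass/M = 87/119.0 = 0.7311 mol

0.7311 mol


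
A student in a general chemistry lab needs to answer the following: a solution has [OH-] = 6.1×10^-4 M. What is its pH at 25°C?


pOH = -log10([OH-]) = -log10(6.1×10^-4)
= 4 - log10(6.1) = 3.21
pH = 14 - pOH = 14 - 3.21 = 10.79

10.79


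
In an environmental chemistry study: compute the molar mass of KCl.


M(KCl) = 1×39.1 + 1×35.45
= 39.1 + 35.45
= 74.55 g/mol

74.55 g/mol


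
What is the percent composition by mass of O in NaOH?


M(NaOH) = 1×22.99 + 1×16.0 + 1×1.008 = 39.998 g/mol
Mass of O = 1 × 16.0 = 16.00 g/mol
% O = 16.00/39.998 × 100 = 40.00%

40.00%


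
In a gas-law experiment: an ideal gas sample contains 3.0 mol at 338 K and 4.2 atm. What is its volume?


PV = nRT  (R = 0.08206 L·atm/(mol·K))
V = nRT/P = 3.0×0.08206×338/4.2
= 19.812 L

19.812 L


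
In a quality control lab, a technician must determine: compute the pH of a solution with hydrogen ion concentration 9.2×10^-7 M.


pH = -log10([H+]) = -log10(9.2×10^-7)
= 7 - log10(9.2)
= 7 - 0.96
= 6.04

6.04


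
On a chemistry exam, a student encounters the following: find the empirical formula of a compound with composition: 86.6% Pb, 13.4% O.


Assume 100 g sample. Moles of each element:
  Pb: 86.6/207.2 = 0.418 mol
  O: 13.4/16.0 = 0.838 mol
Divide by smallest (0.418):
  Pb: 0.418/0.418 = 1.0
  O: 0.838/0.418 = 2.0
Empirical formula: PbO2

PbO2


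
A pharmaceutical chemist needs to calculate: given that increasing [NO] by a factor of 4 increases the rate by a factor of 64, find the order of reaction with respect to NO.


rate ∝ [NO]^n
4^n = 64 → n = 3
Order in NO: 3

3


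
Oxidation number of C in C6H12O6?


6x + 12(+1) + 6(-2) = 0, so x = +0
Oxidation number: +0

+0


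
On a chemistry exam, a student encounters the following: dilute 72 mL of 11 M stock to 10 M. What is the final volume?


C1V1 = C2V2
11 × 72 = 10 × V2
V2 = 792/10 = 79.2 mL

79.2 mL


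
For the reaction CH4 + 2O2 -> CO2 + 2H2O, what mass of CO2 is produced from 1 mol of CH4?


Mole ratio CO2:CH4 = 1:1
n(CO2) = 1 × 1/1 = 1.000 mol
mass = 1.000 × 44.01 = 44.01 g

44.01 g


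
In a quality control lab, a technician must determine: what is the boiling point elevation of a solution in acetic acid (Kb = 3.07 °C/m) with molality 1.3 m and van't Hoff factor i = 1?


ΔTb = Kb × m × i
= 3.07 × 1.3 × 1
= 3.991 °C

3.991 °C


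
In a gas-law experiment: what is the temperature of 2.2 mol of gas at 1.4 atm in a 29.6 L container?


PV = nRT  (R = 0.08206 L·atm/(mol·K))
T = PV/(nR) = 1.4×29.6/(2.2×0.08206)
= 41.44/0.180532
= 229.54 K

229.54 K


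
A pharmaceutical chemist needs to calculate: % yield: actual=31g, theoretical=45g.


% yield = actual/theoretical × 100
= 31/45 × 100
= 68.89%

68.89%


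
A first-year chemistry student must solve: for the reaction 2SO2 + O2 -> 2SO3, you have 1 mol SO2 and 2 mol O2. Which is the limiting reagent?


Mole ratio available / coefficient:
  SO2: 1/2 = 0.500
  O2: 2/1 = 2.000
Smaller ratio is limiting.

SO2


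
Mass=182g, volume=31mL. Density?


ρ = mass/volume
= 182/31
= 5.871 g/mL

5.871 g/mL


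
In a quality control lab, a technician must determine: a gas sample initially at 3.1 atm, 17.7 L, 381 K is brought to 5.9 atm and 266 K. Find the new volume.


P1V1/T1 = P2V2/T2
V2 = P1V1T2/(T1P2)
= 3.1×17.7×266/(381×5.9)
= 6.493 L

6.493 L


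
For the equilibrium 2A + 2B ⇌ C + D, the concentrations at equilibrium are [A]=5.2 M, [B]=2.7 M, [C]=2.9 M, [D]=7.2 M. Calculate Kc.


Kc = [C][D]/([A]^2[B]^2)
= (2.9^1 × 7.2^1)/(5.2^2 × 2.7^2)
= 20.88/197.1216
= 0.1059

0.1059


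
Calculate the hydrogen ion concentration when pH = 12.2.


[H+] = 10^(-pH) = 10^(-12.2)
= 6.31×10^-13 M

6.31×10^-13 M


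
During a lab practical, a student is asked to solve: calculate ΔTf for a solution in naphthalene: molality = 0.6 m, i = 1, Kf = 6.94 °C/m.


ΔTf = Kf × m × i
= 6.94 × 0.6 × 1
= 4.164 °C

4.164 °C


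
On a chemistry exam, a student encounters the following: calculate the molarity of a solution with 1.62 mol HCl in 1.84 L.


M = n/V = 1.62/1.84 = 0.880 mol/L

0.880 M


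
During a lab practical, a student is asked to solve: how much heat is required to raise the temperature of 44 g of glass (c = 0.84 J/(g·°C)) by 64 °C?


q = mcΔT = 44 × 0.84 × 64
= 2365.44 J

2365.44 J


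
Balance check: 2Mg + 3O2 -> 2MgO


Equation: 2Mg + 3O2 -> 2MgO
Check atoms: Mg: 2=2, O: 6≠2
Not balanced

No, not balanced


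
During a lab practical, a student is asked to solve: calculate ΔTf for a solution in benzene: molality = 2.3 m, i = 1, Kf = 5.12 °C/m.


ΔTf = Kf × m × i
= 5.12 × 2.3 × 1
= 11.776 °C

11.776 °C


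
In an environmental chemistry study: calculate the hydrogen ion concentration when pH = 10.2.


[H+] = 10^(-pH) = 10^(-10.2)
= 6.31×10^-11 M

6.31×10^-11 M


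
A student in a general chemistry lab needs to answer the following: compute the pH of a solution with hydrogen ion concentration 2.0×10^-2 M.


pH = -log10([H+]) = -log10(2.0×10^-2)
= 2 - log10(2.0)
= 2 - 0.3
= 1.7

1.7


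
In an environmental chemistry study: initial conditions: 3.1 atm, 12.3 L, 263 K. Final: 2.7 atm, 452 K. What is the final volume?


P1V1/T1 = P2V2/T2
V2 = P1V1T2/(T1P2)
= 3.1×12.3×452/(263×2.7)
= 24.271 L

24.271 L


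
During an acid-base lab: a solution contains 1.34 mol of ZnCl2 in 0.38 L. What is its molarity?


M = n/V = 1.34/0.38 = 3.526 mol/L

3.526 M


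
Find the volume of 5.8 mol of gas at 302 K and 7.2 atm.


PV = nRT  (R = 0.08206 L·atm/(mol·K))
V = nRT/P = 5.8×0.08206×302/7.2
= 19.963 L

19.963 L


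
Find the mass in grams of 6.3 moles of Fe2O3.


M(Fe2O3) = 159.7 g/mol
mass = n × M = 6.3 × 159.7 = 1006.11 g

1006.11 g


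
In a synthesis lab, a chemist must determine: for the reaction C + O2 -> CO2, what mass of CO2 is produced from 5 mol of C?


Mole ratio CO2:C = 1:1
n(CO2) = 5 × 1/1 = 5.000 mol
mass = 5.000 × 44.01 = 220.05 g

220.05 g


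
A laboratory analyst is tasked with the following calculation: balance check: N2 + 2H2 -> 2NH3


Equation: N2 + 2H2 -> 2NH3
Check atoms: H: 4≠6, N: 2=2
Not balanced

No, not balanced


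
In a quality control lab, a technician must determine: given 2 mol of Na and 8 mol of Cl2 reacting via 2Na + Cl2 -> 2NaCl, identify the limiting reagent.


Mole ratio available / coefficient:
  Na: 2/2 = 1.000
  Cl2: 8/1 = 8.000
Smaller ratio is limiting.

Na


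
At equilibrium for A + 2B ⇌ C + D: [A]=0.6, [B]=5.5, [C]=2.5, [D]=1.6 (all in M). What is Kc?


Kc = [C][D]/([A][B]^2)
= (2.5^1 × 1.6^1)/(0.6^1 × 5.5^2)
= 4/18.15
= 0.2204

0.2204


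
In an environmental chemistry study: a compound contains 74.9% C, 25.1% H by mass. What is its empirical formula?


Assume 100 g sample. Moles of each element:
  C: 74.9/12.01 = 6.236 mol
  H: 25.1/1.008 = 24.901 mol
Divide by smallest (6.236):
  C: 6.236/6.236 = 1.0
  H: 24.901/6.236 = 3.99
Empirical formula: CH4

CH4


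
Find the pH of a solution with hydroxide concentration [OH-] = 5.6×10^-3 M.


pOH = -log10([OH-]) = -log10(5.6×10^-3)
= 3 - log10(5.6) = 2.25
pH = 14 - pOH = 14 - 2.25 = 11.75

11.75


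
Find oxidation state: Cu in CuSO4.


Sulfate is -2, so Cu = +2
Oxidation number: +2

+2


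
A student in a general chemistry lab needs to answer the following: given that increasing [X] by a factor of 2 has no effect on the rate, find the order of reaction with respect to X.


rate ∝ [X]^n
rate ∝ [X]^0
Order in X: 0

0


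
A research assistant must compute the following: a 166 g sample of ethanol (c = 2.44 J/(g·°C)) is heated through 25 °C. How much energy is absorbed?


q = mcΔT = 166 × 2.44 × 25
= 10126.00 J

10126.00 J


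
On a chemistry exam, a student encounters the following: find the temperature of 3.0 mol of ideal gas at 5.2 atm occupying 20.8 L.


PV = nRT  (R = 0.08206 L·atm/(mol·K))
T = PV/(nR) = 5.2×20.8/(3.0×0.08206)
= 108.16/0.246180
= 439.35 K

439.35 K


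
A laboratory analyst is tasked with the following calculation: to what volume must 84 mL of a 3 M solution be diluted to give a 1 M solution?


C1V1 = C2V2
3 × 84 = 1 × V2
V2 = 252/1 = 252.0 mL

252.0 mL


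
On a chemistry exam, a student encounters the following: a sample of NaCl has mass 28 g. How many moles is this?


M(NaCl) = 58.44 g/mol
n = mass/M = 28/58.44 = 0.4791 mol

0.4791 mol


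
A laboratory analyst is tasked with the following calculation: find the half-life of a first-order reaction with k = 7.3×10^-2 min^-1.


t½ = ln2/k = 0.693147/(7.3×10^-2 min^-1)
= 9.495 min

9.495 min


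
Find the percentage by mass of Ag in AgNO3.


M(AgNO3) = 1×107.87 + 1×14.01 + 3×16.0 = 169.88 g/mol
Mass of Ag = 1 × 107.87 = 107.87 g/mol
% Ag = 107.87/169.88 × 100 = 63.50%

63.50%


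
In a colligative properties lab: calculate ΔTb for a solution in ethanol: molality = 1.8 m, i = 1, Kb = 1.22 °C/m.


ΔTb = Kb × m × i
= 1.22 × 1.8 × 1
= 2.196 °C

2.196 °C


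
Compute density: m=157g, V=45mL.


ρ = mass/volume
= 157/45
= 3.489 g/mL

3.489 g/mL


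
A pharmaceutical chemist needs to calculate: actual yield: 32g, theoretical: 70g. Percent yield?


% yield = actual/theoretical × 100
= 32/70 × 100
= 45.71%

45.71%


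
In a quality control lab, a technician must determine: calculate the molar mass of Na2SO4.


M(Na2SO4) = 2×22.99 + 1×32.07 + 4×16.0
= 45.98 + 32.07 + 64.0
= 142.05 g/mol

142.05 g/mol


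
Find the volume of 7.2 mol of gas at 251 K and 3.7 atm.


PV = nRT  (R = 0.08206 L·atm/(mol·K))
V = nRT/P = 7.2×0.08206×251/3.7
= 40.081 L

40.081 L


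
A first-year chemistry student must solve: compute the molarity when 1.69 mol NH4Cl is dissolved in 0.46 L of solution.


M = n/V = 1.69/0.46 = 3.674 mol/L

3.674 M


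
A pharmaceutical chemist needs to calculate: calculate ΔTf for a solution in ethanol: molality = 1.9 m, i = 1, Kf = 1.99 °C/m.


ΔTf = Kf × m × i
= 1.99 × 1.9 × 1
= 3.781 °C

3.781 °C


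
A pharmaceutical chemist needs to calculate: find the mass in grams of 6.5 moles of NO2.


M(NO2) = 46.01 g/mol
mass = n × M = 6.5 × 46.01 = 299.07 g

299.07 g


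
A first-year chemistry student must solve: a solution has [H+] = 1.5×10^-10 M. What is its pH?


pH = -log10([H+]) = -log10(1.5×10^-10)
= 10 - log10(1.5)
= 10 - 0.18
= 9.82

9.82


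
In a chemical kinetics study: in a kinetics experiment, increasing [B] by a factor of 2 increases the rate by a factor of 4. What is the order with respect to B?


rate ∝ [B]^n
2^n = 4 → n = 2
Order in B: 2

2


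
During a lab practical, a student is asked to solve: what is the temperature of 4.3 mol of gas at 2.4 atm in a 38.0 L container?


PV = nRT  (R = 0.08206 L·atm/(mol·K))
T = PV/(nR) = 2.4×38.0/(4.3×0.08206)
= 91.20/0.352858
= 258.46 K

258.46 K


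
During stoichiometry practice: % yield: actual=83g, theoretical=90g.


% yield = actual/theoretical × 100
= 83/90 × 100
= 92.22%

92.22%


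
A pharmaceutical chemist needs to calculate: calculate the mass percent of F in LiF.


M(LiF) = 1×6.94 + 1×19.0 = 25.94 g/mol
Mass of F = 1 × 19.0 = 19.00 g/mol
% F = 19.00/25.94 × 100 = 73.25%

73.25%


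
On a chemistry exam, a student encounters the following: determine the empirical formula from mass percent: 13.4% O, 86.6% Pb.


Assume 100 g sample. Moles of each element:
  O: 13.4/16.0 = 0.838 mol
  Pb: 86.6/207.2 = 0.418 mol
Divide by smallest (0.418):
  O: 0.838/0.418 = 2.0
  Pb: 0.418/0.418 = 1.0
Empirical formula: PbO2

PbO2


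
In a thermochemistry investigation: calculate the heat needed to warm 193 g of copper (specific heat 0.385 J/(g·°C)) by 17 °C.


q = mcΔT = 193 × 0.385 × 17
= 1263.19 J

1263.19 J


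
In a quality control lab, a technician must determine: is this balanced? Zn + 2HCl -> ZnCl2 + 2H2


Equation: Zn + 2HCl -> ZnCl2 + 2H2
Check atoms: Cl: 2=2, H: 2≠4, Zn: 1=1
Not balanced

No, not balanced


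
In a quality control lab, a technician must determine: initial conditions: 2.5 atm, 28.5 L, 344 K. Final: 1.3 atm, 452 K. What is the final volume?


P1V1/T1 = P2V2/T2
V2 = P1V1T2/(T1P2)
= 2.5×28.5×452/(344×1.3)
= 72.015 L

72.015 L


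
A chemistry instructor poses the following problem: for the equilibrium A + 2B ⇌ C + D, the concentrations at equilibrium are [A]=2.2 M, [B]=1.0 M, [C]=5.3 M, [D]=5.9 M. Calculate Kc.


Kc = [C][D]/([A][B]^2)
= (5.3^1 × 5.9^1)/(2.2^1 × 1.0^2)
= 31.27/2.2
= 14.21

14.21


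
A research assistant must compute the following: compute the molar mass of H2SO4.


M(H2SO4) = 2×1.008 + 1×32.07 + 4×16.0
= 2.02 + 32.07 + 64.0
= 98.09 g/mol

98.09 g/mol


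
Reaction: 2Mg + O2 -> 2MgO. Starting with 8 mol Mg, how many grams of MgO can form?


Mole ratio MgO:Mg = 2:2
n(MgO) = 8 × 2/2 = 8.000 mol
mass = 8.000 × 40.31 = 322.48 g

322.48 g


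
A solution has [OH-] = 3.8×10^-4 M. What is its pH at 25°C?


pOH = -log10([OH-]) = -log10(3.8×10^-4)
= 4 - log10(3.8) = 3.42
pH = 14 - pOH = 14 - 3.42 = 10.58

10.58


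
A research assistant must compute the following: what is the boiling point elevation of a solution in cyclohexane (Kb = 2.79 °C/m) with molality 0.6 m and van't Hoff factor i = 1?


ΔTb = Kb × m × i
= 2.79 × 0.6 × 1
= 1.674 °C

1.674 °C


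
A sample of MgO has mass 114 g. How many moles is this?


M(MgO) = 40.31 g/mol
n = mass/M = 114/40.31 = 2.8281 mol

2.8281 mol


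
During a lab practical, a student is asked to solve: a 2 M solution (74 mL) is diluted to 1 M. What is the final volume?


C1V1 = C2V2
2 × 74 = 1 × V2
V2 = 148/1 = 148.0 mL

148.0 mL


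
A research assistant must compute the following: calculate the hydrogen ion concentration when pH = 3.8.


[H+] = 10^(-pH) = 10^(-3.8)
= 1.58×10^-4 M

1.58×10^-4 M


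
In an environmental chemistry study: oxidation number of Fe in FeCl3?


x + 3(-1) = 0, so x = +3
Oxidation number: +3

+3


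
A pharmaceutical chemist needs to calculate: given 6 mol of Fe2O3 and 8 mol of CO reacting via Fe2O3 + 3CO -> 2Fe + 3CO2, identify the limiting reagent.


Mole ratio available / coefficient:
  Fe2O3: 6/1 = 6.000
  CO: 8/3 = 2.667
Smaller ratio is limiting.

CO


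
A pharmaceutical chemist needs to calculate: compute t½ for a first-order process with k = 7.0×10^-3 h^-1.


t½ = ln2/k = 0.693147/(7.0×10^-3 h^-1)
= 99.02 h

99.02 h


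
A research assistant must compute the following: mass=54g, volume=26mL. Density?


ρ = mass/volume
= 54/26
= 2.077 g/mL

2.077 g/mL


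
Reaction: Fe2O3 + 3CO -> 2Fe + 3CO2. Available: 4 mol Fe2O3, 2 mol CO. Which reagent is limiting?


Mole ratio available / coefficient:
  Fe2O3: 4/1 = 4.000
  CO: 2/3 = 0.667
Smaller ratio is limiting.

CO


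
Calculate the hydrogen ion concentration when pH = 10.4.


[H+] = 10^(-pH) = 10^(-10.4)
= 3.98×10^-11 M

3.98×10^-11 M


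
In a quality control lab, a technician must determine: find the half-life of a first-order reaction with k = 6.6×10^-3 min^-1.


t½ = ln2/k = 0.693147/(6.6×10^-3 min^-1)
= 105.0 min

105.0 min


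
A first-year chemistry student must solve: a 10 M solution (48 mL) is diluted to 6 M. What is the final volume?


C1V1 = C2V2
10 × 48 = 6 × V2
V2 = 480/6 = 80.0 mL

80.0 mL


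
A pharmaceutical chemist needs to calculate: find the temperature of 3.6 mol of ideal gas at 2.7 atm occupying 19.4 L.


PV = nRT  (R = 0.08206 L·atm/(mol·K))
T = PV/(nR) = 2.7×19.4/(3.6×0.08206)
= 52.38/0.295416
= 177.31 K

177.31 K


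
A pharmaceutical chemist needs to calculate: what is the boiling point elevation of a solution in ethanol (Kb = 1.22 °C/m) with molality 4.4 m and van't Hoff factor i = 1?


ΔTb = Kb × m × i
= 1.22 × 4.4 × 1
= 5.368 °C

5.368 °C


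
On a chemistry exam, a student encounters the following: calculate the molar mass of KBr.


M(KBr) = 1×39.1 + 1×79.9
= 39.1 + 79.9
= 119.0 g/mol

119.0 g/mol


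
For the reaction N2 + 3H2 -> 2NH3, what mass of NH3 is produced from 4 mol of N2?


Mole ratio NH3:N2 = 2:1
n(NH3) = 4 × 2/1 = 8.000 mol
mass = 8.000 × 17.03 = 136.24 g

136.24 g


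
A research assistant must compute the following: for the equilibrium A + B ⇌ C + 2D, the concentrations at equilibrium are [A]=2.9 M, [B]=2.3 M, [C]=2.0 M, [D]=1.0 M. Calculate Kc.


Kc = [C][D]^2/([A][B])
= (2.0^1 × 1.0^2)/(2.9^1 × 2.3^1)
= 2/6.67
= 0.2999

0.2999


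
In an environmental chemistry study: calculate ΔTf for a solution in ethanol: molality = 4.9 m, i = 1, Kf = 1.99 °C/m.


ΔTf = Kf × m × i
= 1.99 × 4.9 × 1
= 9.751 °C

9.751 °C


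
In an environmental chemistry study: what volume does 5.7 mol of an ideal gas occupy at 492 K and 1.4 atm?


PV = nRT  (R = 0.08206 L·atm/(mol·K))
V = nRT/P = 5.7×0.08206×492/1.4
= 164.378 L

164.378 L


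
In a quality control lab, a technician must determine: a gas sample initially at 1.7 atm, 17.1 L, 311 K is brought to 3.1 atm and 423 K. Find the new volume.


P1V1/T1 = P2V2/T2
V2 = P1V1T2/(T1P2)
= 1.7×17.1×423/(311×3.1)
= 12.754 L

12.754 L


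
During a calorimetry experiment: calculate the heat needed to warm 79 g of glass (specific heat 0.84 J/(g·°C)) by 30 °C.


q = mcΔT = 79 × 0.84 × 30
= 1990.80 J

1990.80 J


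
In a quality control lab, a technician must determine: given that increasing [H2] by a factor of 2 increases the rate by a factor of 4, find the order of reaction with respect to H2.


rate ∝ [H2]^n
2^n = 4 → n = 2
Order in H2: 2

2


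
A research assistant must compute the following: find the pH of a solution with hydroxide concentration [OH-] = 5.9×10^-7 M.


pOH = -log10([OH-]) = -log10(5.9×10^-7)
= 7 - log10(5.9) = 6.23
pH = 14 - pOH = 14 - 6.23 = 7.77

7.77


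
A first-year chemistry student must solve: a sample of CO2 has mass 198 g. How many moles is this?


M(CO2) = 44.01 g/mol
n = mass/M = 198/44.01 = 4.499 mol

4.499 mol


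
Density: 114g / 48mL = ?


ρ = mass/volume
= 114/48
= 2.375 g/mL

2.375 g/mL


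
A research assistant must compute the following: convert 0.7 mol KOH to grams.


M(KOH) = 56.11 g/mol
mass = n × M = 0.7 × 56.11 = 39.28 g

39.28 g


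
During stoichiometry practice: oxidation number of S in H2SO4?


2(+1) + x + 4(-2) = 0, so x = +6
Oxidation number: +6

+6


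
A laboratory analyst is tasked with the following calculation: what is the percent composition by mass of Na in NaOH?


M(NaOH) = 1×22.99 + 1×16.0 + 1×1.008 = 39.998 g/mol
Mass of Na = 1 × 22.99 = 22.99 g/mol
% Na = 22.99/39.998 × 100 = 57.48%

57.48%


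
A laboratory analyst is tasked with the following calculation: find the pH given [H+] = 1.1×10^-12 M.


pH = -log10([H+]) = -log10(1.1×10^-12)
= 12 - log10(1.1)
= 12 - 0.04
= 11.96

11.96


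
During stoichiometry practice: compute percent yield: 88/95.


% yield = actual/theoretical × 100
= 88/95 × 100
= 92.63%

92.63%


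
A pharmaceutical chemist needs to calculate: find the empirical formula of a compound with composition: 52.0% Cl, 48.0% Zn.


Assume 100 g sample. Moles of each element:
  Cl: 52.0/35.45 = 1.467 mol
  Zn: 48.0/65.38 = 0.734 mol
Divide by smallest (0.734):
  Cl: 1.467/0.734 = 2.0
  Zn: 0.734/0.734 = 1.0
Empirical formula: ZnCl2

ZnCl2


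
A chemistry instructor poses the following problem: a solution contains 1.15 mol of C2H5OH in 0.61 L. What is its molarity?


M = n/V = 1.15/0.61 = 1.885 mol/L

1.885 M


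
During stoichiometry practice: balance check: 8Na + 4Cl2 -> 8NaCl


Equation: 8Na + 4Cl2 -> 8NaCl
Check atoms: Cl: 8=8, Na: 8=8
Balanced

Yes, balanced


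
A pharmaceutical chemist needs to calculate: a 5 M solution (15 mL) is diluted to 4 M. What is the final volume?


C1V1 = C2V2
5 × 15 = 4 × V2
V2 = 75/4 = 18.75 mL

18.75 mL


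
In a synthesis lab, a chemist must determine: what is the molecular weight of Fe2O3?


M(Fe2O3) = 2×55.85 + 3×16.0
= 111.7 + 48.0
= 159.7 g/mol

159.7 g/mol


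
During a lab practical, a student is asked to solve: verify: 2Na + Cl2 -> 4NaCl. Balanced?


Equation: 2Na + Cl2 -> 4NaCl
Check atoms: Cl: 2≠4, Na: 2≠4
Not balanced

No, not balanced


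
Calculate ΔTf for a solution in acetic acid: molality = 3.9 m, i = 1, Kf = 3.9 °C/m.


ΔTf = Kf × m × i
= 3.9 × 3.9 × 1
= 15.21 °C

15.21 °C


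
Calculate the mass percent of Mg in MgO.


M(MgO) = 1×24.31 + 1×16.0 = 40.31 g/mol
Mass of Mg = 1 × 24.31 = 24.31 g/mol
% Mg = 24.31/40.31 × 100 = 60.31%

60.31%


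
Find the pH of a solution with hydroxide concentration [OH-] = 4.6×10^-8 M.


pOH = -log10([OH-]) = -log10(4.6×10^-8)
= 8 - log10(4.6) = 7.34
pH = 14 - pOH = 14 - 7.34 = 6.66

6.66


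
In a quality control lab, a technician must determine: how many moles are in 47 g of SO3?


M(SO3) = 80.07 g/mol
n = mass/M = 47/80.07 = 0.587 mol

0.587 mol


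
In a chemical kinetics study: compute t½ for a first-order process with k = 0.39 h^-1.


t½ = ln2/k = 0.693147/(0.39 h^-1)
= 1.777 h

1.777 h


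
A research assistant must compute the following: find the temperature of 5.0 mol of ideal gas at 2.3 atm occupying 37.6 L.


PV = nRT  (R = 0.08206 L·atm/(mol·K))
T = PV/(nR) = 2.3×37.6/(5.0×0.08206)
= 86.48/0.410300
= 210.77 K

210.77 K


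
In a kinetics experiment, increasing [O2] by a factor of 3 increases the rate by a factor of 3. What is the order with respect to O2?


rate ∝ [O2]^n
3^n = 3 → n = 1
Order in O2: 1

1


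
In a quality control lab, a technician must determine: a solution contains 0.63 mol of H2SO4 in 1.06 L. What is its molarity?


M = n/V = 0.63/1.06 = 0.594 mol/L

0.594 M


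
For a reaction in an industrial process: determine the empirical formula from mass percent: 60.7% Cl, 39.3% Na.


Assume 100 g sample. Moles of each element:
  Cl: 60.7/35.45 = 1.712 mol
  Na: 39.3/22.99 = 1.709 mol
Divide by smallest (1.709):
  Cl: 1.712/1.709 = 1.0
  Na: 1.709/1.709 = 1.0
Empirical formula: NaCl

NaCl


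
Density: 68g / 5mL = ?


ρ = mass/volume
= 68/5
= 13.6 g/mL

13.6 g/mL


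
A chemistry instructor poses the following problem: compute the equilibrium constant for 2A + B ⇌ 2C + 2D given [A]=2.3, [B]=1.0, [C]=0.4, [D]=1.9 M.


Kc = [C]^2[D]^2/([A]^2[B])
= (0.4^2 × 1.9^2)/(2.3^2 × 1.0^1)
= 0.5776/5.29
= 0.1092

0.1092


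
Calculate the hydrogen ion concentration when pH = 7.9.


[H+] = 10^(-pH) = 10^(-7.9)
= 1.26×10^-8 M

1.26×10^-8 M


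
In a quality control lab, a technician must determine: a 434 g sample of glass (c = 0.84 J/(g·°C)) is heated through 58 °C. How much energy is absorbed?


q = mcΔT = 434 × 0.84 × 58
= 21144.48 J

21144.48 J


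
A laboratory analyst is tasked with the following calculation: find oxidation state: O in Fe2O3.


O is usually -2
Oxidation number: -2

-2


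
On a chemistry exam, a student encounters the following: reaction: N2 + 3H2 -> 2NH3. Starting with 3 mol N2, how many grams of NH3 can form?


Mole ratio NH3:N2 = 2:1
n(NH3) = 3 × 2/1 = 6.000 mol
mass = 6.000 × 17.03 = 102.18 g

102.18 g


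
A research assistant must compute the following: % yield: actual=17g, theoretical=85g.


% yield = actual/theoretical × 100
= 17/85 × 100
= 20.0%

20.0%


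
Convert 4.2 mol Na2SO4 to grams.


M(Na2SO4) = 142.05 g/mol
mass = n × M = 4.2 × 142.05 = 596.61 g

596.61 g


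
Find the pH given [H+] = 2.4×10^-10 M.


pH = -log10([H+]) = -log10(2.4×10^-10)
= 10 - log10(2.4)
= 10 - 0.38
= 9.62

9.62


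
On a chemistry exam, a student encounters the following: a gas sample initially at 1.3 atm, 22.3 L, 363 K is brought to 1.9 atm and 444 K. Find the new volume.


P1V1/T1 = P2V2/T2
V2 = P1V1T2/(T1P2)
= 1.3×22.3×444/(363×1.9)
= 18.663 L

18.663 L


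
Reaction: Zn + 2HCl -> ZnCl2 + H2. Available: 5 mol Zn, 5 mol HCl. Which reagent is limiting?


Mole ratio available / coefficient:
  Zn: 5/1 = 5.000
  HCl: 5/2 = 2.500
Smaller ratio is limiting.

HCl


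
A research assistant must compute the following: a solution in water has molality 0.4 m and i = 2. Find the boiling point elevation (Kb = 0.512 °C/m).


ΔTb = Kb × m × i
= 0.512 × 0.4 × 2
= 0.4096 °C

0.4096 °C


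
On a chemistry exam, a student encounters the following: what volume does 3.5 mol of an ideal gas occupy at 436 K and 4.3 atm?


PV = nRT  (R = 0.08206 L·atm/(mol·K))
V = nRT/P = 3.5×0.08206×436/4.3
= 29.122 L

29.122 L


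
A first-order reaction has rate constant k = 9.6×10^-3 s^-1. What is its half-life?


t½ = ln2/k = 0.693147/(9.6×10^-3 s^-1)
= 72.20 s

72.20 s


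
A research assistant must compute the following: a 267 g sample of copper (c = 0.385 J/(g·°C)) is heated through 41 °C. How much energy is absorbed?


q = mcΔT = 267 × 0.385 × 41
= 4214.60 J

4214.60 J


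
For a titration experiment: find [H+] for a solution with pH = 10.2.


[H+] = 10^(-pH) = 10^(-10.2)
= 6.31×10^-11 M

6.31×10^-11 M


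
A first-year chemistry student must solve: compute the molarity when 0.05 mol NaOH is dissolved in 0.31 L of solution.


M = n/V = 0.05/0.31 = 0.161 mol/L

0.161 M


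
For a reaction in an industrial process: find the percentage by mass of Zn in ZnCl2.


M(ZnCl2) = 1×65.38 + 2×35.45 = 136.28 g/mol
Mass of Zn = 1 × 65.38 = 65.38 g/mol
% Zn = 65.38/136.28 × 100 = 47.97%

47.97%


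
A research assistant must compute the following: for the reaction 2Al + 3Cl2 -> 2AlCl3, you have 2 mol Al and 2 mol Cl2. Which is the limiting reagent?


Mole ratio available / coefficient:
  Al: 2/2 = 1.000
  Cl2: 2/3 = 0.667
Smaller ratio is limiting.

Cl2


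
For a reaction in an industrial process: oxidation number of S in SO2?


x + 2(-2) = 0, so x = +4
Oxidation number: +4

+4


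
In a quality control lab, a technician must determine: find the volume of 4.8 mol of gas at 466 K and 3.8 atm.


PV = nRT  (R = 0.08206 L·atm/(mol·K))
V = nRT/P = 4.8×0.08206×466/3.8
= 48.303 L

48.303 L


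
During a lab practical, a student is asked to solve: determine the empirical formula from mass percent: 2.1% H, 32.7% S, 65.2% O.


Assume 100 g sample. Moles of each element:
  H: 2.1/1.008 = 2.083 mol
  S: 32.7/32.07 = 1.02 mol
  O: 65.2/16.0 = 4.075 mol
Divide by smallest (1.02):
  H: 2.083/1.02 = 2.04
  S: 1.02/1.02 = 1.0
  O: 4.075/1.02 = 4.0
Empirical formula: H2SO4

H2SO4


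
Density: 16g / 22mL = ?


ρ = mass/volume
= 16/22
= 0.727 g/mL

0.727 g/mL


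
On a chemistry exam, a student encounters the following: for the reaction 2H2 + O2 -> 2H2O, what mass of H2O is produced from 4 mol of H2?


Mole ratio H2O:H2 = 2:2
n(H2O) = 4 × 2/2 = 4.000 mol
mass = 4.000 × 18.02 = 72.08 g

72.08 g


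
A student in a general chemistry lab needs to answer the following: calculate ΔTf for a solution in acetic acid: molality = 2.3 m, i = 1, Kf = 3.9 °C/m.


ΔTf = Kf × m × i
= 3.9 × 2.3 × 1
= 8.97 °C

8.97 °C


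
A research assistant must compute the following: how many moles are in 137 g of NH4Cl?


M(NH4Cl) = 53.49 g/mol
n = mass/M = 137/53.49 = 2.5612 mol

2.5612 mol


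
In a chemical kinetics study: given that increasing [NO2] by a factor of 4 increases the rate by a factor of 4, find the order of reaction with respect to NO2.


rate ∝ [NO2]^n
4^n = 4 → n = 1
Order in NO2: 1

1


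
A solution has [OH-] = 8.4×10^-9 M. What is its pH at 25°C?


pOH = -log10([OH-]) = -log10(8.4×10^-9)
= 9 - log10(8.4) = 8.08
pH = 14 - pOH = 14 - 8.08 = 5.92

5.92


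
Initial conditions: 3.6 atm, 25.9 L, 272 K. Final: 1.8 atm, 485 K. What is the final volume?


P1V1/T1 = P2V2/T2
V2 = P1V1T2/(T1P2)
= 3.6×25.9×485/(272×1.8)
= 92.364 L

92.364 L


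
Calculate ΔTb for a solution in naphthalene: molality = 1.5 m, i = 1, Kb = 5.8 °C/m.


ΔTb = Kb × m × i
= 5.8 × 1.5 × 1
= 8.7 °C

8.7 °C
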